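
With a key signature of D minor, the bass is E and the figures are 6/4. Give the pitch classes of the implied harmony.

A fourth above E in this key is A.
A sixth above E in this key is C.
Together with the bass E, this spells A minor in second inversion.

E, A, C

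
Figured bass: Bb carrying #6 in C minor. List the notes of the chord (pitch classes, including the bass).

The written figures #6 are shorthand for 6/3: the 3 is implied.
A third above Bb in this key is D.
A sixth above Bb in this key is G, raised to G# by the sharp.

Bb, D, G#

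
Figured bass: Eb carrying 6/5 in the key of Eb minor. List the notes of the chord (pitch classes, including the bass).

The written figures 6/5 are shorthand for 6/5/3: the 3 is implied.
A third above Eb in this key is Gb.
A fifth above Eb in this key is Bb.
A sixth above Eb in this key is Cb.
Together with the bass Eb, this spells Cb major seventh in first inversion.

Eb, Gb, Bb, Cb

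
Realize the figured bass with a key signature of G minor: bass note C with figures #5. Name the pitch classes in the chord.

The written figures #5 are shorthand for 5/3: the 3 is implied.
A third above C in this key is Eb.
A fifth above C in this key is G, raised to G# by the sharp.

C, Eb, G#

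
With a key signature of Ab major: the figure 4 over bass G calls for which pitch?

C

Counting 3 letter steps above G lands on C; in Ab major, that letter is C.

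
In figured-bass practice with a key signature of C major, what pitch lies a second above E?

F

Counting 1 letter step above E lands on F; in C major, that letter is F.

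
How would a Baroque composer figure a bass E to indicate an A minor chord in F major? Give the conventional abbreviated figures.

6/4

E is the fifth of A minor, so the chord is in second inversion.
A triad in second inversion is figured 6/4, conventionally abbreviated 6/4.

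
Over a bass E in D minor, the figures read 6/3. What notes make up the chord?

A third above E in this key is G.
A sixth above E in this key is C.
Together with the bass E, this spells C major in first inversion.

E, G, C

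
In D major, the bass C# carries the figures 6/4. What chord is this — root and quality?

F# minor

The figures 6/4 indicate a triad in second inversion.
In second inversion the root lies a fourth above the bass: a fourth above C# in D major is F#.
The chord tones are C#, F#, A, giving F# minor.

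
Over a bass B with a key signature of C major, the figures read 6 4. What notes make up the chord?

A fourth above B in this key is E.
A sixth above B in this key is G.
Together with the bass B, this spells E minor in second inversion.

B, E, G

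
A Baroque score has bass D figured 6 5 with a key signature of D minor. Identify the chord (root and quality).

The figures 6 5 indicate a seventh chord in first inversion.
In first inversion the root lies a sixth above the bass: a sixth above D in D minor is Bb.
The chord tones are D, F, A, Bb, giving Bb major seventh.

Bb major seventh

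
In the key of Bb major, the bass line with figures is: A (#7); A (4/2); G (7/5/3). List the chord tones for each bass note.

A (#7/5/3): A, C, Eb, G#.
A (6/4/2): A, Bb, D, F.
G (7/5/3): G, Bb, D, F.

A, C, Eb, G# | A, Bb, D, F | G, Bb, D, F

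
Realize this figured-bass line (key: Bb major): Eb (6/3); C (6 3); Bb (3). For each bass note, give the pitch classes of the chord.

Eb (6/3): Eb, G, C.
C (6/3): C, Eb, A.
Bb (5/3): Bb, D, F.

Eb, G, C | C, Eb, A | Bb, D, F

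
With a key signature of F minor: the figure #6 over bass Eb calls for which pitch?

C#

Counting 5 letter steps above Eb lands on C; in F minor, that letter is C.
The #6 figure raises it a semitone, giving C#.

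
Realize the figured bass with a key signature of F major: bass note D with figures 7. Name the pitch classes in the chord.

D, F, A, C

The written figures 7 are shorthand for 7/5/3: the 5/3 are implied.
A third above D in this key is F.
A fifth above D in this key is A.
A seventh above D in this key is C.
Together with the bass D, this spells D minor seventh in root position.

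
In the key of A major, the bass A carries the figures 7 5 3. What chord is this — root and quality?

The figures 7 5 3 indicate a seventh chord in root position.
In root position the bass is the root, so the root is A.
The chord tones are A, C#, E, G#, giving A major seventh.

A major seventh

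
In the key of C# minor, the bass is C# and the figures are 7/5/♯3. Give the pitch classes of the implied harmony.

C#, E#, G#, B

A third above C# in this key is E, raised to E# by the sharp.
A fifth above C# in this key is G#.
A seventh above C# in this key is B.
Together with the bass C#, this spells C# dominant seventh in root position.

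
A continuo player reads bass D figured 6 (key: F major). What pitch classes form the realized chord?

D, F, Bb

The written figures 6 are shorthand for 6/3: the 3 is implied.
A third above D in this key is F.
A sixth above D in this key is Bb.
Together with the bass D, this spells Bb major in first inversion.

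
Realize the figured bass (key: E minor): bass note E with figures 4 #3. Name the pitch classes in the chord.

E, G#, A, C

The written figures 4 #3 are shorthand for 6/4/3: the 6 is implied.
A third above E in this key is G, raised to G# by the sharp.
A fourth above E in this key is A.
A sixth above E in this key is C.
Together with the bass E, this spells A minor-major seventh in second inversion.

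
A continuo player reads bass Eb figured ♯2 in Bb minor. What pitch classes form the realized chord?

The written figures ♯2 are shorthand for 6/4/2: the 6/4 are implied.
A second above Eb in this key is F, raised to F# by the sharp.
A fourth above Eb in this key is Ab.
A sixth above Eb in this key is C.

Eb, F#, Ab, C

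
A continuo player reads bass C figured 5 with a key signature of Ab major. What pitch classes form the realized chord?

C, Eb, G

The written figures 5 are shorthand for 5/3: the 3 is implied.
A third above C in this key is Eb.
A fifth above C in this key is G.
Together with the bass C, this spells C minor in root position.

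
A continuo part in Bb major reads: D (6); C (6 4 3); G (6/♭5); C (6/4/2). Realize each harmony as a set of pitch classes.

D, F, Bb | C, Eb, F, A | G, Bb, Db, Eb | C, D, F, A

D (6/3): D, F, Bb.
C (6/4/3): C, Eb, F, A.
G (6/b5/3): G, Bb, Db, Eb.
C (6/4/2): C, D, F, A.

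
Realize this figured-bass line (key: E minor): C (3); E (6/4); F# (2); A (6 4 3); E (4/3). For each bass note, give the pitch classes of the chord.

C (5/3): C, E, G.
E (6/4): E, A, C.
F# (6/4/2): F#, G, B, D.
A (6/4/3): A, C, D, F#.
E (6/4/3): E, G, A, C.

C, E, G | E, A, C | F#, G, B, D | A, C, D, F# | E, G, A, C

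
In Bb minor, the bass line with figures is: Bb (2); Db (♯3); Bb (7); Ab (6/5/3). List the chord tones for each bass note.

Bb, C, Eb, Gb | Db, F#, Ab | Bb, Db, F, Ab | Ab, C, Eb, F

Bb (6/4/2): Bb, C, Eb, Gb.
Db (5/#3): Db, F#, Ab.
Bb (7/5/3): Bb, Db, F, Ab.
Ab (6/5/3): Ab, C, Eb, F.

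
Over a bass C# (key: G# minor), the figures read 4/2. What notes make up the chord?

The written figures 4/2 are shorthand for 6/4/2: the 6 is implied.
A second above C# in this key is D#.
A fourth above C# in this key is F#.
A sixth above C# in this key is A#.
Together with the bass C#, this spells D# minor seventh in third inversion.

C#, D#, F#, A#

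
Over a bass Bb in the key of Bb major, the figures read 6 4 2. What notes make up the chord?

A second above Bb in this key is C.
A fourth above Bb in this key is Eb.
A sixth above Bb in this key is G.
Together with the bass Bb, this spells C minor seventh in third inversion.

Bb, C, Eb, G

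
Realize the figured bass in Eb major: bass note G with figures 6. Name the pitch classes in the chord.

G, Bb, Eb

The written figures 6 are shorthand for 6/3: the 3 is implied.
A third above G in this key is Bb.
A sixth above G in this key is Eb.
Together with the bass G, this spells Eb major in first inversion.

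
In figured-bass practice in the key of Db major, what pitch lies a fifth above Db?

Counting 4 letter steps above Db lands on A; in Db major, that letter is Ab.

Ab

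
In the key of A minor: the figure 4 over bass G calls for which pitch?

Counting 3 letter steps above G lands on C; in A minor, that letter is C.

C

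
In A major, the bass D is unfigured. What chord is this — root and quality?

D major

An unfigured bass indicates a triad in root position.
In root position the bass is the root, so the root is D.
The chord tones are D, F#, A, giving D major.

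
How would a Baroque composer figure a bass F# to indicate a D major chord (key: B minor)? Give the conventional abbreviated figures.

6

F# is the third of D major, so the chord is in first inversion.
A triad in first inversion is figured 6/3, conventionally abbreviated 6.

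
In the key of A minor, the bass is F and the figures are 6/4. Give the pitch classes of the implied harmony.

A fourth above F in this key is B.
A sixth above F in this key is D.
Together with the bass F, this spells B diminished in second inversion.

F, B, D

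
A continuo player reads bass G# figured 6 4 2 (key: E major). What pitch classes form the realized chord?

A second above G# in this key is A.
A fourth above G# in this key is C#.
A sixth above G# in this key is E.
Together with the bass G#, this spells A major seventh in third inversion.

G#, A, C#, E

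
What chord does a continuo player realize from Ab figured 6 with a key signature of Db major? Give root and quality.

F minor

The figures 6 indicate a triad in first inversion.
In first inversion the root lies a sixth above the bass: a sixth above Ab in Db major is F.
The chord tones are Ab, C, F, giving F minor.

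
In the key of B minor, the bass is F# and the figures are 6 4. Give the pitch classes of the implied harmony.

F#, B, D

A fourth above F# in this key is B.
A sixth above F# in this key is D.
Together with the bass F#, this spells B minor in second inversion.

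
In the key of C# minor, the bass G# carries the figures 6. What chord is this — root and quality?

The figures 6 indicate a triad in first inversion.
In first inversion the root lies a sixth above the bass: a sixth above G# in C# minor is E.
The chord tones are G#, B, E, giving E major.

E major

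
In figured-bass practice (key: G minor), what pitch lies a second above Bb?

C

Counting 1 letter step above Bb lands on C; in G minor, that letter is C.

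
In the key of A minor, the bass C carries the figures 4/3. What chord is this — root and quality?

F major seventh

The figures 4/3 indicate a seventh chord in second inversion.
In second inversion the root lies a fourth above the bass: a fourth above C in A minor is F.
The chord tones are C, E, F, A, giving F major seventh.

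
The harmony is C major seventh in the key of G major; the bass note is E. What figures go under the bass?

E is the third of C major seventh, so the chord is in first inversion.
A seventh chord in first inversion is figured 6/5/3, conventionally abbreviated 6/5.

6/5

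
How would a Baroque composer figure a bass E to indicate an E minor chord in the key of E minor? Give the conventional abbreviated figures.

no figures

E is the root of E minor, so the chord is in root position.
A triad in root position is figured 5/3, conventionally abbreviated (no figures — root-position triad).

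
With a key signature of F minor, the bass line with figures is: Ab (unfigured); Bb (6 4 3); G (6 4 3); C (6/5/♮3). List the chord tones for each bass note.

Ab (5/3): Ab, C, Eb.
Bb (6/4/3): Bb, Db, Eb, G.
G (6/4/3): G, Bb, C, Eb.
C (6/5/♮3): C, E, G, Ab.

Ab, C, Eb | Bb, Db, Eb, G | G, Bb, C, Eb | C, E, G, Ab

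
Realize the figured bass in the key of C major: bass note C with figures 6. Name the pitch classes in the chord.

The written figures 6 are shorthand for 6/3: the 3 is implied.
A third above C in this key is E.
A sixth above C in this key is A.
Together with the bass C, this spells A minor in first inversion.

C, E, A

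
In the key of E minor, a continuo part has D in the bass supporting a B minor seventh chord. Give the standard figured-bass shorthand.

D is the third of B minor seventh, so the chord is in first inversion.
A seventh chord in first inversion is figured 6/5/3, conventionally abbreviated 6/5.

6/5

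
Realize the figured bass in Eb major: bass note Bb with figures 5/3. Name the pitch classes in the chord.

A third above Bb in this key is D.
A fifth above Bb in this key is F.
Together with the bass Bb, this spells Bb major in root position.

Bb, D, F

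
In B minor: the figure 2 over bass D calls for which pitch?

E

Counting 1 letter step above D lands on E; in B minor, that letter is E.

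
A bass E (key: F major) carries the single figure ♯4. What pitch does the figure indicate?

Counting 3 letter steps above E lands on A; in F major, that letter is A.
The #4 figure raises it a semitone, giving A#.

A#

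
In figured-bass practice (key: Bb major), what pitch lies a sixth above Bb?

G

Counting 5 letter steps above Bb lands on G; in Bb major, that letter is G.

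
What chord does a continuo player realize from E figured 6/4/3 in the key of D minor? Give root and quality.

A minor seventh

The figures 6/4/3 indicate a seventh chord in second inversion.
In second inversion the root lies a fourth above the bass: a fourth above E in D minor is A.
The chord tones are E, G, A, C, giving A minor seventh.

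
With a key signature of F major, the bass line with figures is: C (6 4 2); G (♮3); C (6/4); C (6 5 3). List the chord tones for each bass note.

C, D, F, A | G, B, D | C, F, A | C, E, G, A

C (6/4/2): C, D, F, A.
G (5/♮3): G, B, D.
C (6/4): C, F, A.
C (6/5/3): C, E, G, A.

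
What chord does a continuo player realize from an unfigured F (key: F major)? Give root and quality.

F major

An unfigured bass indicates a triad in root position.
In root position the bass is the root, so the root is F.
The chord tones are F, A, C, giving F major.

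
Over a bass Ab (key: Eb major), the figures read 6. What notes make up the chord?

Ab, C, F

The written figures 6 are shorthand for 6/3: the 3 is implied.
A third above Ab in this key is C.
A sixth above Ab in this key is F.
Together with the bass Ab, this spells F minor in first inversion.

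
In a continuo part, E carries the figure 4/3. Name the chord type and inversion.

4/3 is shorthand for 6/4/3.
Intervals of 6/4/3 above the bass form a seventh chord; the bass is the fifth, so this is second inversion.

seventh chord, second inversion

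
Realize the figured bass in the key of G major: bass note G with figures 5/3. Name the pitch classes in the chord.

A third above G in this key is B.
A fifth above G in this key is D.
Together with the bass G, this spells G major in root position.

G, B, D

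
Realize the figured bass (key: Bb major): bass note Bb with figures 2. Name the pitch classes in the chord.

Bb, C, Eb, G

The written figures 2 are shorthand for 6/4/2: the 6/4 are implied.
A second above Bb in this key is C.
A fourth above Bb in this key is Eb.
A sixth above Bb in this key is G.
Together with the bass Bb, this spells C minor seventh in third inversion.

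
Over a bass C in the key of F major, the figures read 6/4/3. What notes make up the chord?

A third above C in this key is E.
A fourth above C in this key is F.
A sixth above C in this key is A.
Together with the bass C, this spells F major seventh in second inversion.

C, E, F, A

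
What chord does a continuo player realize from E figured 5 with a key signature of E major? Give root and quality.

The figures 5 indicate a triad in root position.
In root position the bass is the root, so the root is E.
The chord tones are E, G#, B, giving E major.

E major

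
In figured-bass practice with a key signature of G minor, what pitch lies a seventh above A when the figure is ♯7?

Counting 6 letter steps above A lands on G; in G minor, that letter is G.
The #7 figure raises it a semitone, giving G#.

G#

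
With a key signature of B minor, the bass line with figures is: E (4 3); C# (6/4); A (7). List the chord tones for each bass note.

E, G, A, C# | C#, F#, A | A, C#, E, G

E (6/4/3): E, G, A, C#.
C# (6/4): C#, F#, A.
A (7/5/3): A, C#, E, G.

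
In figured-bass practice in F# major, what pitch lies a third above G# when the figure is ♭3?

Counting 2 letter steps above G# lands on B; in F# major, that letter is B.
The b3 figure lowers it a semitone, giving Bb.

Bb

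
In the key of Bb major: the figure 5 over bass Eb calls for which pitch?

Bb

Counting 4 letter steps above Eb lands on B; in Bb major, that letter is Bb.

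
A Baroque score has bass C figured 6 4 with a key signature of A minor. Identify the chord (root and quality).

F major

The figures 6 4 indicate a triad in second inversion.
In second inversion the root lies a fourth above the bass: a fourth above C in A minor is F.
The chord tones are C, F, A, giving F major.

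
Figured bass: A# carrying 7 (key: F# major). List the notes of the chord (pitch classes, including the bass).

The written figures 7 are shorthand for 7/5/3: the 5/3 are implied.
A third above A# in this key is C#.
A fifth above A# in this key is E#.
A seventh above A# in this key is G#.
Together with the bass A#, this spells A# minor seventh in root position.

A#, C#, E#, G#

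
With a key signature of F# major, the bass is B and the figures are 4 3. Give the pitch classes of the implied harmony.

The written figures 4 3 are shorthand for 6/4/3: the 6 is implied.
A third above B in this key is D#.
A fourth above B in this key is E#.
A sixth above B in this key is G#.
Together with the bass B, this spells E# half-diminished seventh in second inversion.

B, D#, E#, G#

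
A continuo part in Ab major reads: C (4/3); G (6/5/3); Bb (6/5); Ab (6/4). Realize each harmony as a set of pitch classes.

C (6/4/3): C, Eb, F, Ab.
G (6/5/3): G, Bb, Db, Eb.
Bb (6/5/3): Bb, Db, F, G.
Ab (6/4): Ab, Db, F.

C, Eb, F, Ab | G, Bb, Db, Eb | Bb, Db, F, G | Ab, Db, F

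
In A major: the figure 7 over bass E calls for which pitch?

D

Counting 6 letter steps above E lands on D; in A major, that letter is D.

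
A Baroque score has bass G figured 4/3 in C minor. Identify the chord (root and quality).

C minor seventh

The figures 4/3 indicate a seventh chord in second inversion.
In second inversion the root lies a fourth above the bass: a fourth above G in C minor is C.
The chord tones are G, Bb, C, Eb, giving C minor seventh.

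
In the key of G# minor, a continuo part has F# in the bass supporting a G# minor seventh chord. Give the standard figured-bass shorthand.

4/2

F# is the seventh of G# minor seventh, so the chord is in third inversion.
A seventh chord in third inversion is figured 6/4/2, conventionally abbreviated 4/2.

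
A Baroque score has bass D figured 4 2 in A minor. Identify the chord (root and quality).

The figures 4 2 indicate a seventh chord in third inversion.
In third inversion the root lies a second above the bass: a second above D in A minor is E.
The chord tones are D, E, G, B, giving E minor seventh.

E minor seventh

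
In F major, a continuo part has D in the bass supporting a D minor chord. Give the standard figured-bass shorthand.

D is the root of D minor, so the chord is in root position.
A triad in root position is figured 5/3, conventionally abbreviated (no figures — root-position triad).

no figures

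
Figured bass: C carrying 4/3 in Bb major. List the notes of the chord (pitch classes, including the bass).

C, Eb, F, A

The written figures 4/3 are shorthand for 6/4/3: the 6 is implied.
A third above C in this key is Eb.
A fourth above C in this key is F.
A sixth above C in this key is A.
Together with the bass C, this spells F dominant seventh in second inversion.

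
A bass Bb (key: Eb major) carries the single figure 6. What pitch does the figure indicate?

G

Counting 5 letter steps above Bb lands on G; in Eb major, that letter is G.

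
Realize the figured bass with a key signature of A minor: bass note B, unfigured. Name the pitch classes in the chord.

An unfigured bass implies 5/3.
A third above B in this key is D.
A fifth above B in this key is F.
Together with the bass B, this spells B diminished in root position.

B, D, F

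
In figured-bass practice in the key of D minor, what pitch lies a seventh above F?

Counting 6 letter steps above F lands on E; in D minor, that letter is E.

E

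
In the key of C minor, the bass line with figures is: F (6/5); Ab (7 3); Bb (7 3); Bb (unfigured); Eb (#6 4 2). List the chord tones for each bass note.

F, Ab, C, D | Ab, C, Eb, G | Bb, D, F, Ab | Bb, D, F | Eb, F, Ab, C#

F (6/5/3): F, Ab, C, D.
Ab (7/5/3): Ab, C, Eb, G.
Bb (7/5/3): Bb, D, F, Ab.
Bb (5/3): Bb, D, F.
Eb (#6/4/2): Eb, F, Ab, C#.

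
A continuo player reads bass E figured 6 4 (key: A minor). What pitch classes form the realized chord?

A fourth above E in this key is A.
A sixth above E in this key is C.
Together with the bass E, this spells A minor in second inversion.

E, A, C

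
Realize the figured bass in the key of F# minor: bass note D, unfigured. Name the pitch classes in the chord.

An unfigured bass implies 5/3.
A third above D in this key is F#.
A fifth above D in this key is A.
Together with the bass D, this spells D major in root position.

D, F#, A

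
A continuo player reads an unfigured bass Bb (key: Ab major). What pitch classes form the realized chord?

Bb, Db, F

An unfigured bass implies 5/3.
A third above Bb in this key is Db.
A fifth above Bb in this key is F.
Together with the bass Bb, this spells Bb minor in root position.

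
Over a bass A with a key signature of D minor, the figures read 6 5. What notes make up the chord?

The written figures 6 5 are shorthand for 6/5/3: the 3 is implied.
A third above A in this key is C.
A fifth above A in this key is E.
A sixth above A in this key is F.
Together with the bass A, this spells F major seventh in first inversion.

A, C, E, F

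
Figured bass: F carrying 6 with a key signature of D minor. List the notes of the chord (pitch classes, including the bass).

F, A, D

The written figures 6 are shorthand for 6/3: the 3 is implied.
A third above F in this key is A.
A sixth above F in this key is D.
Together with the bass F, this spells D minor in first inversion.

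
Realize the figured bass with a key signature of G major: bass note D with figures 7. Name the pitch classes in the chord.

D, F#, A, C

The written figures 7 are shorthand for 7/5/3: the 5/3 are implied.
A third above D in this key is F#.
A fifth above D in this key is A.
A seventh above D in this key is C.
Together with the bass D, this spells D dominant seventh in root position.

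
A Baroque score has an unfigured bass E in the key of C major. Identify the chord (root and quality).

E minor

An unfigured bass indicates a triad in root position.
In root position the bass is the root, so the root is E.
The chord tones are E, G, B, giving E minor.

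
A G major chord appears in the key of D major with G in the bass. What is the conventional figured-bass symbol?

no figures

G is the root of G major, so the chord is in root position.
A triad in root position is figured 5/3, conventionally abbreviated (no figures — root-position triad).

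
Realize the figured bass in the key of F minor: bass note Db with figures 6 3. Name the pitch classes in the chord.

Db, F, Bb

A third above Db in this key is F.
A sixth above Db in this key is Bb.
Together with the bass Db, this spells Bb minor in first inversion.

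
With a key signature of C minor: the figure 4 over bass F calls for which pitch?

Counting 3 letter steps above F lands on B; in C minor, that letter is Bb.

Bb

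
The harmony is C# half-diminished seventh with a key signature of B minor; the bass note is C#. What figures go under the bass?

7

C# is the root of C# half-diminished seventh, so the chord is in root position.
A seventh chord in root position is figured 7/5/3, conventionally abbreviated 7.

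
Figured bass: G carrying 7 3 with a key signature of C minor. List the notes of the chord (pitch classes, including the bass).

The written figures 7 3 are shorthand for 7/5/3: the 5 is implied.
A third above G in this key is Bb.
A fifth above G in this key is D.
A seventh above G in this key is F.
Together with the bass G, this spells G minor seventh in root position.

G, Bb, D, F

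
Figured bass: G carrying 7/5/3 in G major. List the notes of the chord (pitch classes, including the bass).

A third above G in this key is B.
A fifth above G in this key is D.
A seventh above G in this key is F#.
Together with the bass G, this spells G major seventh in root position.

G, B, D, F#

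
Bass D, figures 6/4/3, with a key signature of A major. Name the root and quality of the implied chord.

G# half-diminished seventh

The figures 6/4/3 indicate a seventh chord in second inversion.
In second inversion the root lies a fourth above the bass: a fourth above D in A major is G#.
The chord tones are D, F#, G#, B, giving G# half-diminished seventh.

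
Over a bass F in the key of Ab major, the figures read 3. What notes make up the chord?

F, Ab, C

The written figures 3 are shorthand for 5/3: the 5 is implied.
A third above F in this key is Ab.
A fifth above F in this key is C.
Together with the bass F, this spells F minor in root position.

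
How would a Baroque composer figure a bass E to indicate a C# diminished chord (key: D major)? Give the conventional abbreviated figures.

E is the third of C# diminished, so the chord is in first inversion.
A triad in first inversion is figured 6/3, conventionally abbreviated 6.

6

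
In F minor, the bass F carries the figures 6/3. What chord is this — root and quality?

The figures 6/3 indicate a triad in first inversion.
In first inversion the root lies a sixth above the bass: a sixth above F in F minor is Db.
The chord tones are F, Ab, Db, giving Db major.

Db major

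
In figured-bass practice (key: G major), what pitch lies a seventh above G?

F#

Counting 6 letter steps above G lands on F; in G major, that letter is F#.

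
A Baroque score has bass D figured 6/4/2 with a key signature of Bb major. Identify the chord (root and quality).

The figures 6/4/2 indicate a seventh chord in third inversion.
In third inversion the root lies a second above the bass: a second above D in Bb major is Eb.
The chord tones are D, Eb, G, Bb, giving Eb major seventh.

Eb major seventh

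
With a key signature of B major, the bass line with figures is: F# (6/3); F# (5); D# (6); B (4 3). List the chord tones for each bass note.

F#, A#, D# | F#, A#, C# | D#, F#, B | B, D#, E, G#

F# (6/3): F#, A#, D#.
F# (5/3): F#, A#, C#.
D# (6/3): D#, F#, B.
B (6/4/3): B, D#, E, G#.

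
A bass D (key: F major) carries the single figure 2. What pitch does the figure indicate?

E

Counting 1 letter step above D lands on E; in F major, that letter is E.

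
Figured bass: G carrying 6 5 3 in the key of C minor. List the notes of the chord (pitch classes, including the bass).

A third above G in this key is Bb.
A fifth above G in this key is D.
A sixth above G in this key is Eb.
Together with the bass G, this spells Eb major seventh in first inversion.

G, Bb, D, Eb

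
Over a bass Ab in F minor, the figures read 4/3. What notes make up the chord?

Ab, C, Db, F

The written figures 4/3 are shorthand for 6/4/3: the 6 is implied.
A third above Ab in this key is C.
A fourth above Ab in this key is Db.
A sixth above Ab in this key is F.
Together with the bass Ab, this spells Db major seventh in second inversion.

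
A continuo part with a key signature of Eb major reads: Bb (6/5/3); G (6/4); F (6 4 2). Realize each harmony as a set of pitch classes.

Bb, D, F, G | G, C, Eb | F, G, Bb, D

Bb (6/5/3): Bb, D, F, G.
G (6/4): G, C, Eb.
F (6/4/2): F, G, Bb, D.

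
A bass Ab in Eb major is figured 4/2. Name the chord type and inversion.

4/2 is shorthand for 6/4/2.
Intervals of 6/4/2 above the bass form a seventh chord; the bass is the seventh, so this is third inversion.

seventh chord, third inversion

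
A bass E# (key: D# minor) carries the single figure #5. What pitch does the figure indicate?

Counting 4 letter steps above E# lands on B; in D# minor, that letter is B.
The #5 figure raises it a semitone, giving B#.

B#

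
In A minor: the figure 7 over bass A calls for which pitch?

G

Counting 6 letter steps above A lands on G; in A minor, that letter is G.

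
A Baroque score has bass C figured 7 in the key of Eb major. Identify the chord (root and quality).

The figures 7 indicate a seventh chord in root position.
In root position the bass is the root, so the root is C.
The chord tones are C, Eb, G, Bb, giving C minor seventh.

C minor seventh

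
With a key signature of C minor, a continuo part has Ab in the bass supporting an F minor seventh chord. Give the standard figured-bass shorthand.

Ab is the third of F minor seventh, so the chord is in first inversion.
A seventh chord in first inversion is figured 6/5/3, conventionally abbreviated 6/5.

6/5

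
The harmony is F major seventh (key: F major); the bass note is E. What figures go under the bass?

4/2

E is the seventh of F major seventh, so the chord is in third inversion.
A seventh chord in third inversion is figured 6/4/2, conventionally abbreviated 4/2.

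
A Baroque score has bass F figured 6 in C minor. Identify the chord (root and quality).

The figures 6 indicate a triad in first inversion.
In first inversion the root lies a sixth above the bass: a sixth above F in C minor is D.
The chord tones are F, Ab, D, giving D diminished.

D diminished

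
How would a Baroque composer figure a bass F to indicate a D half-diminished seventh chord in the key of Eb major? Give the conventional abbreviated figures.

F is the third of D half-diminished seventh, so the chord is in first inversion.
A seventh chord in first inversion is figured 6/5/3, conventionally abbreviated 6/5.

6/5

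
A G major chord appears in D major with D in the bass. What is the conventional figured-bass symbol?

D is the fifth of G major, so the chord is in second inversion.
A triad in second inversion is figured 6/4, conventionally abbreviated 6/4.

6/4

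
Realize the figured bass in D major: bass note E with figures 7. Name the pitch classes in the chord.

E, G, B, D

The written figures 7 are shorthand for 7/5/3: the 5/3 are implied.
A third above E in this key is G.
A fifth above E in this key is B.
A seventh above E in this key is D.
Together with the bass E, this spells E minor seventh in root position.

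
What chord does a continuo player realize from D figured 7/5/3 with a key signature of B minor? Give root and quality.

D major seventh

The figures 7/5/3 indicate a seventh chord in root position.
In root position the bass is the root, so the root is D.
The chord tones are D, F#, A, C#, giving D major seventh.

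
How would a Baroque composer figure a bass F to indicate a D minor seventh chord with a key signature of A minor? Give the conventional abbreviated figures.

6/5

F is the third of D minor seventh, so the chord is in first inversion.
A seventh chord in first inversion is figured 6/5/3, conventionally abbreviated 6/5.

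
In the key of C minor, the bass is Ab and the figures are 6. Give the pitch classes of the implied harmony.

The written figures 6 are shorthand for 6/3: the 3 is implied.
A third above Ab in this key is C.
A sixth above Ab in this key is F.
Together with the bass Ab, this spells F minor in first inversion.

Ab, C, F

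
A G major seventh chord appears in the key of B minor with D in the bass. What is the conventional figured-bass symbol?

4/3

D is the fifth of G major seventh, so the chord is in second inversion.
A seventh chord in second inversion is figured 6/4/3, conventionally abbreviated 4/3.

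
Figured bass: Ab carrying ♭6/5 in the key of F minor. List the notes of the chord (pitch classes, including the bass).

The written figures ♭6/5 are shorthand for 6/5/3: the 3 is implied.
A third above Ab in this key is C.
A fifth above Ab in this key is Eb.
A sixth above Ab in this key is F, lowered to Fb by the flat.
Together with the bass Ab, this spells Fb augmented major seventh in first inversion.

Ab, C, Eb, Fb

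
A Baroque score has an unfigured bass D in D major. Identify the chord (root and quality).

An unfigured bass indicates a triad in root position.
In root position the bass is the root, so the root is D.
The chord tones are D, F#, A, giving D major.

D major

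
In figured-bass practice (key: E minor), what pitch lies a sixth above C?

Counting 5 letter steps above C lands on A; in E minor, that letter is A.

A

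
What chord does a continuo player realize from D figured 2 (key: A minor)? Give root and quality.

The figures 2 indicate a seventh chord in third inversion.
In third inversion the root lies a second above the bass: a second above D in A minor is E.
The chord tones are D, E, G, B, giving E minor seventh.

E minor seventh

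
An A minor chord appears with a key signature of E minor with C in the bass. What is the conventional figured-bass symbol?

C is the third of A minor, so the chord is in first inversion.
A triad in first inversion is figured 6/3, conventionally abbreviated 6.

6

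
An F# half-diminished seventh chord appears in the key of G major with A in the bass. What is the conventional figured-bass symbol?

6/5

A is the third of F# half-diminished seventh, so the chord is in first inversion.
A seventh chord in first inversion is figured 6/5/3, conventionally abbreviated 6/5.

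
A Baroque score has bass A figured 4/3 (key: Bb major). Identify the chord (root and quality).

The figures 4/3 indicate a seventh chord in second inversion.
In second inversion the root lies a fourth above the bass: a fourth above A in Bb major is D.
The chord tones are A, C, D, F, giving D minor seventh.

D minor seventh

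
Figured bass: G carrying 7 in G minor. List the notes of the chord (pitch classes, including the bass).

G, Bb, D, F

The written figures 7 are shorthand for 7/5/3: the 5/3 are implied.
A third above G in this key is Bb.
A fifth above G in this key is D.
A seventh above G in this key is F.
Together with the bass G, this spells G minor seventh in root position.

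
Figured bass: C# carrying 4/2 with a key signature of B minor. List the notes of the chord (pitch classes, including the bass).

C#, D, F#, A

The written figures 4/2 are shorthand for 6/4/2: the 6 is implied.
A second above C# in this key is D.
A fourth above C# in this key is F#.
A sixth above C# in this key is A.
Together with the bass C#, this spells D major seventh in third inversion.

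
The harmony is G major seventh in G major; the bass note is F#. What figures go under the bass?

F# is the seventh of G major seventh, so the chord is in third inversion.
A seventh chord in third inversion is figured 6/4/2, conventionally abbreviated 4/2.

4/2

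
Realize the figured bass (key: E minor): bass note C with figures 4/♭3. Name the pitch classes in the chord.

C, Eb, F#, A

The written figures 4/♭3 are shorthand for 6/4/3: the 6 is implied.
A third above C in this key is E, lowered to Eb by the flat.
A fourth above C in this key is F#.
A sixth above C in this key is A.
Together with the bass C, this spells F# diminished seventh in second inversion.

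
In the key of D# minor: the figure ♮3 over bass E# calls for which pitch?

Counting 2 letter steps above E# lands on G; in D# minor, that letter is G#.
The ♮3 figure makes it natural, giving G.

G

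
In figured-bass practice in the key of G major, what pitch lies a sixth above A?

F#

Counting 5 letter steps above A lands on F; in G major, that letter is F#.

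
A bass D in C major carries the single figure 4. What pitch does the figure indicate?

G

Counting 3 letter steps above D lands on G; in C major, that letter is G.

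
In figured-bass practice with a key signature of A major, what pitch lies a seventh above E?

D

Counting 6 letter steps above E lands on D; in A major, that letter is D.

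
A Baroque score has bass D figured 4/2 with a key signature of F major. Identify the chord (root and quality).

The figures 4/2 indicate a seventh chord in third inversion.
In third inversion the root lies a second above the bass: a second above D in F major is E.
The chord tones are D, E, G, Bb, giving E half-diminished seventh.

E half-diminished seventh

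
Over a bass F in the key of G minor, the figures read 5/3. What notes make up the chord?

A third above F in this key is A.
A fifth above F in this key is C.
Together with the bass F, this spells F major in root position.

F, A, C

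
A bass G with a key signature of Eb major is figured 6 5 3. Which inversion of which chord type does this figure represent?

seventh chord, first inversion

Intervals of 6/5/3 above the bass form a seventh chord; the bass is the third, so this is first inversion.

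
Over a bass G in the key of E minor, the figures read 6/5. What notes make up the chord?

G, B, D, E

The written figures 6/5 are shorthand for 6/5/3: the 3 is implied.
A third above G in this key is B.
A fifth above G in this key is D.
A sixth above G in this key is E.
Together with the bass G, this spells E minor seventh in first inversion.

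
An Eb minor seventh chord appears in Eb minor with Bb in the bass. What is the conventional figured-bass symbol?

Bb is the fifth of Eb minor seventh, so the chord is in second inversion.
A seventh chord in second inversion is figured 6/4/3, conventionally abbreviated 4/3.

4/3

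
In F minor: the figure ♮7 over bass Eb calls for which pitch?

Counting 6 letter steps above Eb lands on D; in F minor, that letter is Db.
The ♮7 figure makes it natural, giving D.

D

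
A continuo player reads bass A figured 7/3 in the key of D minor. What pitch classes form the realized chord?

The written figures 7/3 are shorthand for 7/5/3: the 5 is implied.
A third above A in this key is C.
A fifth above A in this key is E.
A seventh above A in this key is G.
Together with the bass A, this spells A minor seventh in root position.

A, C, E, G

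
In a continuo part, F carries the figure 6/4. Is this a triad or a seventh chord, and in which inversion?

Intervals of 6/4 above the bass form a triad; the bass is the fifth, so this is second inversion.

triad, second inversion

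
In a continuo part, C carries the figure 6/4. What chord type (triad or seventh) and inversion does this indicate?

triad, second inversion

Intervals of 6/4 above the bass form a triad; the bass is the fifth, so this is second inversion.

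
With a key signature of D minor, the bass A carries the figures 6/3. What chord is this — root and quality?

F major

The figures 6/3 indicate a triad in first inversion.
In first inversion the root lies a sixth above the bass: a sixth above A in D minor is F.
The chord tones are A, C, F, giving F major.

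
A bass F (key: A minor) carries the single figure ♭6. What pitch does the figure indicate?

Db

Counting 5 letter steps above F lands on D; in A minor, that letter is D.
The b6 figure lowers it a semitone, giving Db.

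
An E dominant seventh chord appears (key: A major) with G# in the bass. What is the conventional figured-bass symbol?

6/5

G# is the third of E dominant seventh, so the chord is in first inversion.
A seventh chord in first inversion is figured 6/5/3, conventionally abbreviated 6/5.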